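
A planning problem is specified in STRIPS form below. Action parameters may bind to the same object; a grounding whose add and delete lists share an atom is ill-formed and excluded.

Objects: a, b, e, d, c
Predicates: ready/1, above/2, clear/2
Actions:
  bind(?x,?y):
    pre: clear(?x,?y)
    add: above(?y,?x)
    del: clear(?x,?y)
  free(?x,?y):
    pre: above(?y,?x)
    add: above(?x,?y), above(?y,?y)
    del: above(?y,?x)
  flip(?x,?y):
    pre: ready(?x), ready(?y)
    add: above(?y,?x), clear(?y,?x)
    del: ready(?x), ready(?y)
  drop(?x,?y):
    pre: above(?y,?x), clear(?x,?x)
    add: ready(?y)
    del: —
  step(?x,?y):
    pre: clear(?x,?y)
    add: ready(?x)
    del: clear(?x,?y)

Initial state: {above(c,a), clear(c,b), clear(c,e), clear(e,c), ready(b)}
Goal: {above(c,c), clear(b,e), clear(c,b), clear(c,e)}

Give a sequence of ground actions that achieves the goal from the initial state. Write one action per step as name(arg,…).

free(a,c); step(e,c); flip(e,b)

1. free(a,c)  →  {above(a,c), above(c,c), clear(c,b), clear(c,e), clear(e,c), ready(b)}
2. step(e,c)  →  {above(a,c), above(c,c), clear(c,b), clear(c,e), ready(b), ready(e)}
3. flip(e,b)  →  {above(a,c), above(b,e), above(c,c), clear(b,e), clear(c,b), clear(c,e)}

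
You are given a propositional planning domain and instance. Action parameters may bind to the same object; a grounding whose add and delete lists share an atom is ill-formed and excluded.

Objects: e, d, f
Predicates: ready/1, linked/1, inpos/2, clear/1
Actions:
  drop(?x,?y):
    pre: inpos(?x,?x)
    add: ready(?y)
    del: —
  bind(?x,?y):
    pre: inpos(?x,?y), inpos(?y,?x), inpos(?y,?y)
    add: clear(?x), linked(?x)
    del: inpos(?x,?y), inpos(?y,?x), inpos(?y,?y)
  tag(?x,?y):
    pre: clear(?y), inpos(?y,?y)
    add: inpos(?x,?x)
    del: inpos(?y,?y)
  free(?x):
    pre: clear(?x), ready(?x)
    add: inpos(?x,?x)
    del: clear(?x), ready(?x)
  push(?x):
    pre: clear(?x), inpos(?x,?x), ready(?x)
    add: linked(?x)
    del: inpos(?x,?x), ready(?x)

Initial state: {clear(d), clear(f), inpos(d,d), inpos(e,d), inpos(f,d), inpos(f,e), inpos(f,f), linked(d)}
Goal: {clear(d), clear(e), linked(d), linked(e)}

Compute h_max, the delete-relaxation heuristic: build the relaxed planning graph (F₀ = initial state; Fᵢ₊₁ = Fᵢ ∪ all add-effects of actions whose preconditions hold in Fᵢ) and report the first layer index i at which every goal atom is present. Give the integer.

2

F0 = init (8 atoms)
F1 = F0 ∪ {inpos(e,e), linked(f), ready(d), ready(e), ready(f)}  (13 atoms)
F2 = F1 ∪ {clear(e), linked(e)}  (15 atoms)
goal ⊆ F2  ⇒  h_max = 2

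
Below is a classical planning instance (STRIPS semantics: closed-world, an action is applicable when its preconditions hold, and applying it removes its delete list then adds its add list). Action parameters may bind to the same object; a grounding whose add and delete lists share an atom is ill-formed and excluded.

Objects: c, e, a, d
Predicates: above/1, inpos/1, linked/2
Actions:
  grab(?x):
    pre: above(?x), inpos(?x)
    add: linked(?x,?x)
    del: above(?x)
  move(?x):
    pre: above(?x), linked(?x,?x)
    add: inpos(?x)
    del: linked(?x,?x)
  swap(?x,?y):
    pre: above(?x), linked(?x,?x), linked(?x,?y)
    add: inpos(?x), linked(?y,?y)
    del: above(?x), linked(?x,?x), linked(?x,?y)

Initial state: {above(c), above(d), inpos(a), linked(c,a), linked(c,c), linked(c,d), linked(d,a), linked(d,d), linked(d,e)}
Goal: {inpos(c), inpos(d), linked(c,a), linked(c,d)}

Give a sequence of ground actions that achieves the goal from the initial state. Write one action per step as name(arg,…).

1. move(c)  →  {above(c), above(d), inpos(a), inpos(c), linked(c,a), linked(c,d), linked(d,a), linked(d,d), linked(d,e)}
2. move(d)  →  {above(c), above(d), inpos(a), inpos(c), inpos(d), linked(c,a), linked(c,d), linked(d,a), linked(d,e)}

move(c); move(d)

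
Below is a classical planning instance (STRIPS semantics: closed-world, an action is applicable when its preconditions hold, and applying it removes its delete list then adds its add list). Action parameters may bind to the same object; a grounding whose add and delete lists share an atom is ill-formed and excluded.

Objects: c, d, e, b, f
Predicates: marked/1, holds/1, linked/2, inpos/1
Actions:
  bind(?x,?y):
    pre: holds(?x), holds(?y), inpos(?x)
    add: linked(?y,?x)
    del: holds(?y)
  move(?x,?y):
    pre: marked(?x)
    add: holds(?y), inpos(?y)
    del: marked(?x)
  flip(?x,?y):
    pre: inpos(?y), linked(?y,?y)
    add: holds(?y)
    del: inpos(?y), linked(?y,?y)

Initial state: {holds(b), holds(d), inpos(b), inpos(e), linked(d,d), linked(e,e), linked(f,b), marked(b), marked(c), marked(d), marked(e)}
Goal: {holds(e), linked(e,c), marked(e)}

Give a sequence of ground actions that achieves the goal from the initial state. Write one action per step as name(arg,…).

1. move(c,c)  →  {holds(b), holds(c), holds(d), inpos(b), inpos(c), inpos(e), linked(d,d), linked(e,e), linked(f,b), marked(b), marked(d), marked(e)}
2. move(d,e)  →  {holds(b), holds(c), holds(d), holds(e), inpos(b), inpos(c), inpos(e), linked(d,d), linked(e,e), linked(f,b), marked(b), marked(e)}
3. bind(c,e)  →  {holds(b), holds(c), holds(d), inpos(b), inpos(c), inpos(e), linked(d,d), linked(e,c), linked(e,e), linked(f,b), marked(b), marked(e)}
4. move(b,e)  →  {holds(b), holds(c), holds(d), holds(e), inpos(b), inpos(c), inpos(e), linked(d,d), linked(e,c), linked(e,e), linked(f,b), marked(e)}

move(c,c); move(d,e); bind(c,e); move(b,e)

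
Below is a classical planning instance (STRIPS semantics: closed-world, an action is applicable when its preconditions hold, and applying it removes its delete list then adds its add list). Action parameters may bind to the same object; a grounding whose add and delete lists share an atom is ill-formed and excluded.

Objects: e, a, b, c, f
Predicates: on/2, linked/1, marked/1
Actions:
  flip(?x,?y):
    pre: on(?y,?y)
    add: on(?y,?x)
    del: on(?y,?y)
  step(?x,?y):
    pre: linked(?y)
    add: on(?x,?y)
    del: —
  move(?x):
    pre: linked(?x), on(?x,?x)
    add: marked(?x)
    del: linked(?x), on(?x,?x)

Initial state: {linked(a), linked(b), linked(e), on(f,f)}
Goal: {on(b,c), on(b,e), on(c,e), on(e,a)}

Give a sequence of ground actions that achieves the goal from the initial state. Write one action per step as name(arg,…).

step(e,a); step(b,e); step(b,b); flip(c,b); step(c,e)

1. step(e,a)  →  {linked(a), linked(b), linked(e), on(e,a), on(f,f)}
2. step(b,e)  →  {linked(a), linked(b), linked(e), on(b,e), on(e,a), on(f,f)}
3. step(b,b)  →  {linked(a), linked(b), linked(e), on(b,b), on(b,e), on(e,a), on(f,f)}
4. flip(c,b)  →  {linked(a), linked(b), linked(e), on(b,c), on(b,e), on(e,a), on(f,f)}
5. step(c,e)  →  {linked(a), linked(b), linked(e), on(b,c), on(b,e), on(c,e), on(e,a), on(f,f)}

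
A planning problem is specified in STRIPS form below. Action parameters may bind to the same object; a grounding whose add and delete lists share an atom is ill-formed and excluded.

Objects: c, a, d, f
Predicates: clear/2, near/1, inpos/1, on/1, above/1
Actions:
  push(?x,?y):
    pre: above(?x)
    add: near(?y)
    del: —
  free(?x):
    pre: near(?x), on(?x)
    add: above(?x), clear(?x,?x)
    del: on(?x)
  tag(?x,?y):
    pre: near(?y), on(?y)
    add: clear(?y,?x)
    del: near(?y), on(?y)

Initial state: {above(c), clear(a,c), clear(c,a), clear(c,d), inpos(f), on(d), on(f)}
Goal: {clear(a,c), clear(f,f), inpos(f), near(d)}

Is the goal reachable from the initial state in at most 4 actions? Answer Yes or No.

Yes

1. push(c,d)  →  {above(c), clear(a,c), clear(c,a), clear(c,d), inpos(f), near(d), on(d), on(f)}
2. push(c,f)  →  {above(c), clear(a,c), clear(c,a), clear(c,d), inpos(f), near(d), near(f), on(d), on(f)}
3. free(f)  →  {above(c), above(f), clear(a,c), clear(c,a), clear(c,d), clear(f,f), inpos(f), near(d), near(f), on(d)}
optimal plan length = 3; 3 ≤ 4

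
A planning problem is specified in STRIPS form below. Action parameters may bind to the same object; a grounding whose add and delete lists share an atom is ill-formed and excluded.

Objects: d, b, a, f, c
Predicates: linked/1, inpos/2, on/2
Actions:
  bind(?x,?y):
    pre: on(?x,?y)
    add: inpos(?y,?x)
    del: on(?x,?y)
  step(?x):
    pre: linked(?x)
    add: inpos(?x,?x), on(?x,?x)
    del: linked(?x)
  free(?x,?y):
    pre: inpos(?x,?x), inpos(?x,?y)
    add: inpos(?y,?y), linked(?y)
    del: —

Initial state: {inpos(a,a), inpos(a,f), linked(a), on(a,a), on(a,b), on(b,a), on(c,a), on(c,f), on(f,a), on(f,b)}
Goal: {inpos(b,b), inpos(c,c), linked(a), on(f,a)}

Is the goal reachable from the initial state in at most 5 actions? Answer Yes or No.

Yes

1. bind(b,a)  →  {inpos(a,a), inpos(a,b), inpos(a,f), linked(a), on(a,a), on(a,b), on(c,a), on(c,f), on(f,a), on(f,b)}
2. bind(c,a)  →  {inpos(a,a), inpos(a,b), inpos(a,c), inpos(a,f), linked(a), on(a,a), on(a,b), on(c,f), on(f,a), on(f,b)}
3. free(a,b)  →  {inpos(a,a), inpos(a,b), inpos(a,c), inpos(a,f), inpos(b,b), linked(a), linked(b), on(a,a), on(a,b), on(c,f), on(f,a), on(f,b)}
4. free(a,c)  →  {inpos(a,a), inpos(a,b), inpos(a,c), inpos(a,f), inpos(b,b), inpos(c,c), linked(a), linked(b), linked(c), on(a,a), on(a,b), on(c,f), on(f,a), on(f,b)}
optimal plan length = 4; 4 ≤ 5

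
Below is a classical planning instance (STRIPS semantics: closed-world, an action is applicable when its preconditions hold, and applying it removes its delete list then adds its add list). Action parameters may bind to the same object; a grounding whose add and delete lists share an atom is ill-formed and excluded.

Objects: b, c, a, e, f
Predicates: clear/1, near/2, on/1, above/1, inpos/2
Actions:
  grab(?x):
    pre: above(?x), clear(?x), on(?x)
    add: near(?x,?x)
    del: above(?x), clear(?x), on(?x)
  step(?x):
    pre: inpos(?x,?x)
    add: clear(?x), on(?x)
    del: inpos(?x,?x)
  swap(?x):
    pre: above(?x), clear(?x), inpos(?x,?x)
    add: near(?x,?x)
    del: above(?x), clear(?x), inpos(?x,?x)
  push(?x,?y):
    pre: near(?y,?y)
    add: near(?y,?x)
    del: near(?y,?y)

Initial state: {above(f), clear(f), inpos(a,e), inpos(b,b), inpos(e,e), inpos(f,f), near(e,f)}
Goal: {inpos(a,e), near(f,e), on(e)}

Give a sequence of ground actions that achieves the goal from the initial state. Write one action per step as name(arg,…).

1. step(e)  →  {above(f), clear(e), clear(f), inpos(a,e), inpos(b,b), inpos(f,f), near(e,f), on(e)}
2. swap(f)  →  {clear(e), inpos(a,e), inpos(b,b), near(e,f), near(f,f), on(e)}
3. push(e,f)  →  {clear(e), inpos(a,e), inpos(b,b), near(e,f), near(f,e), on(e)}

step(e); swap(f); push(e,f)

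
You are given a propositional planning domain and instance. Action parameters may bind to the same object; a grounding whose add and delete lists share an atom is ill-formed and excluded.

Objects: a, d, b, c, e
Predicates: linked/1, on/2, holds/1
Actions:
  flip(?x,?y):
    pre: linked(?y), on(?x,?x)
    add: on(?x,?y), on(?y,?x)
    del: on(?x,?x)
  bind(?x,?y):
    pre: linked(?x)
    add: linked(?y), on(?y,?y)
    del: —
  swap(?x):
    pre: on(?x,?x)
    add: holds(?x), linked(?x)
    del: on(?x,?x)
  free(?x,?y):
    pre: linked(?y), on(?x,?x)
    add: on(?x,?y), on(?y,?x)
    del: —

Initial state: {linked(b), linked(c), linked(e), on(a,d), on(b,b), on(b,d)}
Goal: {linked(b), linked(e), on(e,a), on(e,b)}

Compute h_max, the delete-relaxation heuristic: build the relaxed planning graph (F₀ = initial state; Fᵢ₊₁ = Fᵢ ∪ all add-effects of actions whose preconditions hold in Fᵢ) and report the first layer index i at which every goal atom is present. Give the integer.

F0 = init (6 atoms)
F1 = F0 ∪ {holds(b), linked(a), linked(d), on(a,a), on(b,c), on(b,e), on(c,b), on(c,c), on(d,d), on(e,b), on(e,e)}  (17 atoms)
F2 = F1 ∪ {holds(a), holds(c), holds(d), holds(e), on(a,b), on(a,c), on(a,e), on(b,a), on(c,a), on(c,d), on(c,e), on(d,a), on(d,b), on(d,c), on(d,e), on(e,a), on(e,c), on(e,d)}  (35 atoms)
goal ⊆ F2  ⇒  h_max = 2

2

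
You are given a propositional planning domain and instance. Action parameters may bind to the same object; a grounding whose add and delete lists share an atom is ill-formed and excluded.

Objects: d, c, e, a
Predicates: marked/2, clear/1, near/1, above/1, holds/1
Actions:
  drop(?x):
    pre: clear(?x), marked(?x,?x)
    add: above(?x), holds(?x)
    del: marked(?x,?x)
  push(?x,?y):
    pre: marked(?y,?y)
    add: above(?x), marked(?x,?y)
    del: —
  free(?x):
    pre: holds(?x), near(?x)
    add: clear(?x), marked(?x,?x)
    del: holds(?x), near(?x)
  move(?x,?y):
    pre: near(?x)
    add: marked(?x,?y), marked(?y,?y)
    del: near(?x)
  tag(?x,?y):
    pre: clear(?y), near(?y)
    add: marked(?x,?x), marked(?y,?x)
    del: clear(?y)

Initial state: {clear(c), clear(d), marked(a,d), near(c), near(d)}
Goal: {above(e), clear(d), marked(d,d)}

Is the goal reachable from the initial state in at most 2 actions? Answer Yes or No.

1. move(d,d)  →  {clear(c), clear(d), marked(a,d), marked(d,d), near(c)}
2. push(e,d)  →  {above(e), clear(c), clear(d), marked(a,d), marked(d,d), marked(e,d), near(c)}
optimal plan length = 2; 2 ≤ 2

Yes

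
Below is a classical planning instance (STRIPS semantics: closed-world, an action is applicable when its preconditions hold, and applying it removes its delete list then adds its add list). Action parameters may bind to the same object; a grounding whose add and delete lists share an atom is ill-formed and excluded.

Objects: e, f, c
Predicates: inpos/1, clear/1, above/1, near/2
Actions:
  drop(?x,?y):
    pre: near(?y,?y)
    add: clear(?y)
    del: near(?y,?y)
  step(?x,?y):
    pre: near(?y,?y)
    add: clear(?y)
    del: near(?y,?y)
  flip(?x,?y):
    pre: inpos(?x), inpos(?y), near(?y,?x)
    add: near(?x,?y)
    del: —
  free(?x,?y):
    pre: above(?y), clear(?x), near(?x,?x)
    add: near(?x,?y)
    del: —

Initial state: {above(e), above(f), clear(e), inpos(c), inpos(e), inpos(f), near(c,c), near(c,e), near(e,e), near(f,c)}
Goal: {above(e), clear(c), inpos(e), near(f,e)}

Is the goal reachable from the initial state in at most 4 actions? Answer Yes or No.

1. drop(e,c)  →  {above(e), above(f), clear(c), clear(e), inpos(c), inpos(e), inpos(f), near(c,e), near(e,e), near(f,c)}
2. free(e,f)  →  {above(e), above(f), clear(c), clear(e), inpos(c), inpos(e), inpos(f), near(c,e), near(e,e), near(e,f), near(f,c)}
3. flip(f,e)  →  {above(e), above(f), clear(c), clear(e), inpos(c), inpos(e), inpos(f), near(c,e), near(e,e), near(e,f), near(f,c), near(f,e)}
optimal plan length = 3; 3 ≤ 4

Yes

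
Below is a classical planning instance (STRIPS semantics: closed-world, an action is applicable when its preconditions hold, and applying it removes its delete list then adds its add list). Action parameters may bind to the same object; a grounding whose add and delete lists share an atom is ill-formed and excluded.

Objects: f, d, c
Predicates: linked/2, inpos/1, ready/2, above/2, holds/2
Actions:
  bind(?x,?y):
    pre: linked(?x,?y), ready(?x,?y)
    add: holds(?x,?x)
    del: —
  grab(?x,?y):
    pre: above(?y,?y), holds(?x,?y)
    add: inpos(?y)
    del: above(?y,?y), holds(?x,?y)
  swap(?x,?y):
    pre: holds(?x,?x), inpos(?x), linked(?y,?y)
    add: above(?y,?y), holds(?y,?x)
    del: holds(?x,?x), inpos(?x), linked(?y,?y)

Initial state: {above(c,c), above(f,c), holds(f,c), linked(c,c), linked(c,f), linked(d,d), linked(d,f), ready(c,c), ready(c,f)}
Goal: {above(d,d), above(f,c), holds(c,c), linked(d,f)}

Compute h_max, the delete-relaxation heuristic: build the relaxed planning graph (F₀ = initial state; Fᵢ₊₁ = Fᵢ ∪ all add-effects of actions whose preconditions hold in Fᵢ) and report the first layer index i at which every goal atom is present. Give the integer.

2

F0 = init (9 atoms)
F1 = F0 ∪ {holds(c,c), inpos(c)}  (11 atoms)
F2 = F1 ∪ {above(d,d), holds(d,c)}  (13 atoms)
goal ⊆ F2  ⇒  h_max = 2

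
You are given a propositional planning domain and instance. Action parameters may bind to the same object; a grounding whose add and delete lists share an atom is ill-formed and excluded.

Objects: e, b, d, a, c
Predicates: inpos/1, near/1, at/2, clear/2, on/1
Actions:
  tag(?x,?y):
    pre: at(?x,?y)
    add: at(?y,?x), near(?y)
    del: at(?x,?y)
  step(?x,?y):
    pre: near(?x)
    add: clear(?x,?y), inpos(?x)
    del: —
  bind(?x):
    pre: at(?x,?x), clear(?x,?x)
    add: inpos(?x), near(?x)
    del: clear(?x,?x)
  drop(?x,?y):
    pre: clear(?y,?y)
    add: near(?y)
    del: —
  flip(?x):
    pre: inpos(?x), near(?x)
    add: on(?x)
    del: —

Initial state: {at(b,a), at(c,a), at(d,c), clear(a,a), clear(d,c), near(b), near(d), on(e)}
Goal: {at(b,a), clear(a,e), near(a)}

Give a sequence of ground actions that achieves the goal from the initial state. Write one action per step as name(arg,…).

tag(c,a); step(a,e)

1. tag(c,a)  →  {at(a,c), at(b,a), at(d,c), clear(a,a), clear(d,c), near(a), near(b), near(d), on(e)}
2. step(a,e)  →  {at(a,c), at(b,a), at(d,c), clear(a,a), clear(a,e), clear(d,c), inpos(a), near(a), near(b), near(d), on(e)}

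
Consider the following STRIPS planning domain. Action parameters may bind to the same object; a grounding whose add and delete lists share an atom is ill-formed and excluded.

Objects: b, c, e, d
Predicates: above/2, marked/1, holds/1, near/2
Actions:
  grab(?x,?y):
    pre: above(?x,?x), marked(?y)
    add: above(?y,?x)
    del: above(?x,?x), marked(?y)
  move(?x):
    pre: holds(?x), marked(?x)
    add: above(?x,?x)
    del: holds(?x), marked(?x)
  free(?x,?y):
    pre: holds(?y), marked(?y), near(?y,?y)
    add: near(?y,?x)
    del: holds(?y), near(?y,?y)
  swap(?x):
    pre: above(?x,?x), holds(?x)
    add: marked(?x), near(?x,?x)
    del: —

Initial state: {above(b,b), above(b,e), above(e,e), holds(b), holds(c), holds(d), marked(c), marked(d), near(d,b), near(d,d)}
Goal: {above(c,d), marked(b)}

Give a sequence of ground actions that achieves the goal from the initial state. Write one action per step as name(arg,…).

move(d); grab(d,c); swap(b)

1. move(d)  →  {above(b,b), above(b,e), above(d,d), above(e,e), holds(b), holds(c), marked(c), near(d,b), near(d,d)}
2. grab(d,c)  →  {above(b,b), above(b,e), above(c,d), above(e,e), holds(b), holds(c), near(d,b), near(d,d)}
3. swap(b)  →  {above(b,b), above(b,e), above(c,d), above(e,e), holds(b), holds(c), marked(b), near(b,b), near(d,b), near(d,d)}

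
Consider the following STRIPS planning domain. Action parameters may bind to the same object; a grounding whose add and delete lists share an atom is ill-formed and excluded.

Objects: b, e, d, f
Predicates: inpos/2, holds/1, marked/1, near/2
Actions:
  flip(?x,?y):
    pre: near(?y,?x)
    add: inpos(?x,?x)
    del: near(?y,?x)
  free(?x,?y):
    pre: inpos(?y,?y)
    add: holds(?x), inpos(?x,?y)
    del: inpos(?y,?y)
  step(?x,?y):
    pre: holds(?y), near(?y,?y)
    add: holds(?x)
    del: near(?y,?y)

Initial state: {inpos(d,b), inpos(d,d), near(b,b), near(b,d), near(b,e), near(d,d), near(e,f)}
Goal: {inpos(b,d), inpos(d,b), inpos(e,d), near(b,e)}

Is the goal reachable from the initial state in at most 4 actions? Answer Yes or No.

Yes

1. free(b,d)  →  {holds(b), inpos(b,d), inpos(d,b), near(b,b), near(b,d), near(b,e), near(d,d), near(e,f)}
2. flip(d,b)  →  {holds(b), inpos(b,d), inpos(d,b), inpos(d,d), near(b,b), near(b,e), near(d,d), near(e,f)}
3. free(e,d)  →  {holds(b), holds(e), inpos(b,d), inpos(d,b), inpos(e,d), near(b,b), near(b,e), near(d,d), near(e,f)}
optimal plan length = 3; 3 ≤ 4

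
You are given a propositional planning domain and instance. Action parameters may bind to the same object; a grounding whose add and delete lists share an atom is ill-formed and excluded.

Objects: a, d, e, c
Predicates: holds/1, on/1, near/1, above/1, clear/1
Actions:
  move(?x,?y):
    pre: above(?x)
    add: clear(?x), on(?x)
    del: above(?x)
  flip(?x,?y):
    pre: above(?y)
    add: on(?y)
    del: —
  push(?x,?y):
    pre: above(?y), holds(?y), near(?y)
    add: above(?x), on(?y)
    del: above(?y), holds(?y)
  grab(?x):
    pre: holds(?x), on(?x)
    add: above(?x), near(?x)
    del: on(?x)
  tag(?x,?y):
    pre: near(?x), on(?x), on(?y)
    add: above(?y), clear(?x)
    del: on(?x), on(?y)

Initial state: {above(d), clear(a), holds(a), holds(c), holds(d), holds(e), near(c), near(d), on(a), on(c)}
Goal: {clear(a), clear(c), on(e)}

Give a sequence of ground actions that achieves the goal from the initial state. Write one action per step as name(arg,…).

1. push(e,d)  →  {above(e), clear(a), holds(a), holds(c), holds(e), near(c), near(d), on(a), on(c), on(d)}
2. move(e,a)  →  {clear(a), clear(e), holds(a), holds(c), holds(e), near(c), near(d), on(a), on(c), on(d), on(e)}
3. tag(c,a)  →  {above(a), clear(a), clear(c), clear(e), holds(a), holds(c), holds(e), near(c), near(d), on(d), on(e)}

push(e,d); move(e,a); tag(c,a)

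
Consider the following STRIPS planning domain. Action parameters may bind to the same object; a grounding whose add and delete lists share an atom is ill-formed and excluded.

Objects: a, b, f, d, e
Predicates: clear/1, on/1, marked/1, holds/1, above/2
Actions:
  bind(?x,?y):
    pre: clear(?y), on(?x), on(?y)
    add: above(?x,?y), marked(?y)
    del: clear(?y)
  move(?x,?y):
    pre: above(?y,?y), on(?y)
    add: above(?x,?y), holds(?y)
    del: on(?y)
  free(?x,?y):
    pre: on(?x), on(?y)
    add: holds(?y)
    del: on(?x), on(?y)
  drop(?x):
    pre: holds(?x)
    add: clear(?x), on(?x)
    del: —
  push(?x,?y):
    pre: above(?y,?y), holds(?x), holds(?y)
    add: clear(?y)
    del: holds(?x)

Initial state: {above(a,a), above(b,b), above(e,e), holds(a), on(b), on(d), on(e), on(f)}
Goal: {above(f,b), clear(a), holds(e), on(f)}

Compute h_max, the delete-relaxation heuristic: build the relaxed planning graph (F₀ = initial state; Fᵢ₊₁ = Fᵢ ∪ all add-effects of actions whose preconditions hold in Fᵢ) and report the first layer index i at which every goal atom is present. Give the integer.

1

F0 = init (8 atoms)
F1 = F0 ∪ {above(a,b), above(a,e), above(b,e), above(d,b), above(d,e), above(e,b), above(f,b), above(f,e), clear(a), holds(b), holds(d), holds(e), holds(f), on(a)}  (22 atoms)
goal ⊆ F1  ⇒  h_max = 1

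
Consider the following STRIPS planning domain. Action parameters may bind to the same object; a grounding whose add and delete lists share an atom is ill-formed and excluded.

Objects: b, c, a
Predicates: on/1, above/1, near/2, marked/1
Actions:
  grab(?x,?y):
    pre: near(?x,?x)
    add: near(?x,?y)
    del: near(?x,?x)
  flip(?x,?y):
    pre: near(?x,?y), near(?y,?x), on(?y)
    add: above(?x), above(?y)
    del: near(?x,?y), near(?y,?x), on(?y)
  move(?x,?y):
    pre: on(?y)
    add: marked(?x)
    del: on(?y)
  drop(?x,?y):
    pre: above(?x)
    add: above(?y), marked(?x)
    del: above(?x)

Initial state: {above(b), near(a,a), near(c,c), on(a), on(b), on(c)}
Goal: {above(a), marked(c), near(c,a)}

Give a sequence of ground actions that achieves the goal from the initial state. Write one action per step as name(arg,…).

grab(c,a); flip(a,a); move(c,b)

1. grab(c,a)  →  {above(b), near(a,a), near(c,a), on(a), on(b), on(c)}
2. flip(a,a)  →  {above(a), above(b), near(c,a), on(b), on(c)}
3. move(c,b)  →  {above(a), above(b), marked(c), near(c,a), on(c)}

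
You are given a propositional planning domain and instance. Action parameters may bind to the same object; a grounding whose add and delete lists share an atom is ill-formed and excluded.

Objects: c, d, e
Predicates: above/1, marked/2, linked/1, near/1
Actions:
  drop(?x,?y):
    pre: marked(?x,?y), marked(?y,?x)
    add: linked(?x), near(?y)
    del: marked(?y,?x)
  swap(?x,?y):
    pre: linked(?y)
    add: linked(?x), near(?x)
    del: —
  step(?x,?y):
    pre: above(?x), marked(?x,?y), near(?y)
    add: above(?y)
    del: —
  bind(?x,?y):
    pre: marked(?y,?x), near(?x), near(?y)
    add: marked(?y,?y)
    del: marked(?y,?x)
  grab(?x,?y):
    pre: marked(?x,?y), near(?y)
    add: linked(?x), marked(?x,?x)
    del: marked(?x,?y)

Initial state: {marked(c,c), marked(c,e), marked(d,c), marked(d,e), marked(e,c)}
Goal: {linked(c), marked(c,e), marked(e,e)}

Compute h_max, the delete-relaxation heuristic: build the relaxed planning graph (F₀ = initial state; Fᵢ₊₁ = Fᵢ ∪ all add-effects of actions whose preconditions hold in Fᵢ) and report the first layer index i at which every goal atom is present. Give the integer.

2

F0 = init (5 atoms)
F1 = F0 ∪ {linked(c), linked(e), near(c), near(e)}  (9 atoms)
F2 = F1 ∪ {linked(d), marked(d,d), marked(e,e), near(d)}  (13 atoms)
goal ⊆ F2  ⇒  h_max = 2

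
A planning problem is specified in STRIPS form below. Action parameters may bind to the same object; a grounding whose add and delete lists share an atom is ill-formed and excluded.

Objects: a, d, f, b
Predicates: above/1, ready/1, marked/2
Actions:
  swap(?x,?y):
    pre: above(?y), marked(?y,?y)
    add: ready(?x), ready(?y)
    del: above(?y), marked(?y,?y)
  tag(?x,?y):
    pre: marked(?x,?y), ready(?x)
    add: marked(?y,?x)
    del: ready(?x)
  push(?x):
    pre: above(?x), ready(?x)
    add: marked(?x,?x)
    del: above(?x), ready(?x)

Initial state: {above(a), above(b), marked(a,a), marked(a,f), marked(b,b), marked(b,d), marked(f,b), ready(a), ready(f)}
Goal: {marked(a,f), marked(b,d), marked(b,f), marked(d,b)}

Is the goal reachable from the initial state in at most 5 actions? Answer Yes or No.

1. swap(a,b)  →  {above(a), marked(a,a), marked(a,f), marked(b,d), marked(f,b), ready(a), ready(b), ready(f)}
2. tag(f,b)  →  {above(a), marked(a,a), marked(a,f), marked(b,d), marked(b,f), marked(f,b), ready(a), ready(b)}
3. tag(b,d)  →  {above(a), marked(a,a), marked(a,f), marked(b,d), marked(b,f), marked(d,b), marked(f,b), ready(a)}
optimal plan length = 3; 3 ≤ 5

Yes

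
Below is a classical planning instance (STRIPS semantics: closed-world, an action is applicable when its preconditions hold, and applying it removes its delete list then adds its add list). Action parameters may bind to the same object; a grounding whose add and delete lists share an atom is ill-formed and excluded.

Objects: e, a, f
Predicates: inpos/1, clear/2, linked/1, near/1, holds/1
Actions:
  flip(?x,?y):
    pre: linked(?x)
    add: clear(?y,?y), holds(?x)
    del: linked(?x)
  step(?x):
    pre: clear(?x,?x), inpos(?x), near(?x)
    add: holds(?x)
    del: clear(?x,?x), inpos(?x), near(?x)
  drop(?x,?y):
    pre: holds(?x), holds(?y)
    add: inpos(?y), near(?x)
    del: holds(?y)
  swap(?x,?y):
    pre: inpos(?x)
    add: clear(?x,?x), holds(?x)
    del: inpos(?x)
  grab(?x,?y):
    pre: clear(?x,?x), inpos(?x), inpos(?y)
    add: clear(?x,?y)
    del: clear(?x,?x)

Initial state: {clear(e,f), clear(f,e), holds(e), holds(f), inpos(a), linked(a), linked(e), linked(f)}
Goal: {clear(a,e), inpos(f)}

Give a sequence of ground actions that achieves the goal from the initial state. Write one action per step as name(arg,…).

flip(e,a); drop(e,e); drop(f,f); grab(a,e)

1. flip(e,a)  →  {clear(a,a), clear(e,f), clear(f,e), holds(e), holds(f), inpos(a), linked(a), linked(f)}
2. drop(e,e)  →  {clear(a,a), clear(e,f), clear(f,e), holds(f), inpos(a), inpos(e), linked(a), linked(f), near(e)}
3. drop(f,f)  →  {clear(a,a), clear(e,f), clear(f,e), inpos(a), inpos(e), inpos(f), linked(a), linked(f), near(e), near(f)}
4. grab(a,e)  →  {clear(a,e), clear(e,f), clear(f,e), inpos(a), inpos(e), inpos(f), linked(a), linked(f), near(e), near(f)}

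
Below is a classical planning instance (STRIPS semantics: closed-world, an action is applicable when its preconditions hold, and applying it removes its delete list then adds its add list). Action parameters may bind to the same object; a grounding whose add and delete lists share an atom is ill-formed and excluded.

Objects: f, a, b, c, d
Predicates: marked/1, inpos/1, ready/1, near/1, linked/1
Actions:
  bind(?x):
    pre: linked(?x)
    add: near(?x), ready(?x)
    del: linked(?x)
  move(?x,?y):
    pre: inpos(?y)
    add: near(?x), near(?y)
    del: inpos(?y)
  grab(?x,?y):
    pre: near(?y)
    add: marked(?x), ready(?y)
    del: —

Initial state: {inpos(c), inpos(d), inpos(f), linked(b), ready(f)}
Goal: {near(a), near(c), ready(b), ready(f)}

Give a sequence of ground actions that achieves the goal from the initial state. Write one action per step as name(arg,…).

1. bind(b)  →  {inpos(c), inpos(d), inpos(f), near(b), ready(b), ready(f)}
2. move(a,c)  →  {inpos(d), inpos(f), near(a), near(b), near(c), ready(b), ready(f)}

bind(b); move(a,c)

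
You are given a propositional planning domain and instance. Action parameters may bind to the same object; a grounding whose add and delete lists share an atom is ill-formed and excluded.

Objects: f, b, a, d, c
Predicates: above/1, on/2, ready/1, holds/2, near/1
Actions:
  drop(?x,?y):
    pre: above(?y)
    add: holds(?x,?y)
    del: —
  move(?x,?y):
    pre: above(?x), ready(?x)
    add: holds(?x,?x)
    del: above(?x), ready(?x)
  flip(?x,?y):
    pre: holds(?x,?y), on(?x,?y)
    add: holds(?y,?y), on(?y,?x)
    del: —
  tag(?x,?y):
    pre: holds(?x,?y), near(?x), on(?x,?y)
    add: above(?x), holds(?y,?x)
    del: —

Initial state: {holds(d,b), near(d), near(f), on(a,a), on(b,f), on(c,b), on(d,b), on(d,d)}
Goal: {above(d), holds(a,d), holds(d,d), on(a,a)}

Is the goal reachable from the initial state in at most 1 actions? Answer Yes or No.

No

1. tag(d,b)  →  {above(d), holds(b,d), holds(d,b), near(d), near(f), on(a,a), on(b,f), on(c,b), on(d,b), on(d,d)}
2. drop(a,d)  →  {above(d), holds(a,d), holds(b,d), holds(d,b), near(d), near(f), on(a,a), on(b,f), on(c,b), on(d,b), on(d,d)}
3. drop(d,d)  →  {above(d), holds(a,d), holds(b,d), holds(d,b), holds(d,d), near(d), near(f), on(a,a), on(b,f), on(c,b), on(d,b), on(d,d)}
optimal plan length = 3; 3 > 1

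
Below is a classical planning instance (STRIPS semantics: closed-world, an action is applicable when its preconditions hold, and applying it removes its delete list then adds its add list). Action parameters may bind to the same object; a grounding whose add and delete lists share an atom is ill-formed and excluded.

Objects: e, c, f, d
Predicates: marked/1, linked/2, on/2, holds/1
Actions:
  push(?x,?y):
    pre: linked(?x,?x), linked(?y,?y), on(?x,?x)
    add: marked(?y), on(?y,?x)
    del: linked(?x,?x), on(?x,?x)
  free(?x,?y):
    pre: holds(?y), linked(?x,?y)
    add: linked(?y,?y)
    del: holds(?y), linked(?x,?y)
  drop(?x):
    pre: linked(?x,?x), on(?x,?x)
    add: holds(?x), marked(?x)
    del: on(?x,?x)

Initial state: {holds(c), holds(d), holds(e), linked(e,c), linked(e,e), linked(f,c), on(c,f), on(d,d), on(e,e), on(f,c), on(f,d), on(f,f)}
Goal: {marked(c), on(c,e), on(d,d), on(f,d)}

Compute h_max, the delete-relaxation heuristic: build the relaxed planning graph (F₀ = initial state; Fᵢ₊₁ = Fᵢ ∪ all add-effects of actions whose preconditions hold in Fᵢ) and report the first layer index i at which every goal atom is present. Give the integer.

2

F0 = init (12 atoms)
F1 = F0 ∪ {linked(c,c), marked(e)}  (14 atoms)
F2 = F1 ∪ {marked(c), on(c,e)}  (16 atoms)
goal ⊆ F2  ⇒  h_max = 2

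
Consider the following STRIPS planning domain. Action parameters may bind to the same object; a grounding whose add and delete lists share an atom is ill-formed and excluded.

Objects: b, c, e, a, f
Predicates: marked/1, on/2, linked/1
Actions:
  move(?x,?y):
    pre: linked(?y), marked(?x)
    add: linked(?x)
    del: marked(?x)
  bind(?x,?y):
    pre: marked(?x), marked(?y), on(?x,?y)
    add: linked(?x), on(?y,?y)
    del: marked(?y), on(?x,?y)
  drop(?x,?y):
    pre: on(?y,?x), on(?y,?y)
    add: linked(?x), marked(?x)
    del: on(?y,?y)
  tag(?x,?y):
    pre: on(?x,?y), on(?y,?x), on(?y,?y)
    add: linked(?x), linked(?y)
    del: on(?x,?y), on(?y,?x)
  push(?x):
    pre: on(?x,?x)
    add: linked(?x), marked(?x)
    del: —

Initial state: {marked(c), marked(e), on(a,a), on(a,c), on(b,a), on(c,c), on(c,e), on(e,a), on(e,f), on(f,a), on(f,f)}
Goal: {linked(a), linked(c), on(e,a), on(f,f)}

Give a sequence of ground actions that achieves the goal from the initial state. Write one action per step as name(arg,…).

1. bind(c,e)  →  {linked(c), marked(c), on(a,a), on(a,c), on(b,a), on(c,c), on(e,a), on(e,e), on(e,f), on(f,a), on(f,f)}
2. drop(a,e)  →  {linked(a), linked(c), marked(a), marked(c), on(a,a), on(a,c), on(b,a), on(c,c), on(e,a), on(e,f), on(f,a), on(f,f)}

bind(c,e); drop(a,e)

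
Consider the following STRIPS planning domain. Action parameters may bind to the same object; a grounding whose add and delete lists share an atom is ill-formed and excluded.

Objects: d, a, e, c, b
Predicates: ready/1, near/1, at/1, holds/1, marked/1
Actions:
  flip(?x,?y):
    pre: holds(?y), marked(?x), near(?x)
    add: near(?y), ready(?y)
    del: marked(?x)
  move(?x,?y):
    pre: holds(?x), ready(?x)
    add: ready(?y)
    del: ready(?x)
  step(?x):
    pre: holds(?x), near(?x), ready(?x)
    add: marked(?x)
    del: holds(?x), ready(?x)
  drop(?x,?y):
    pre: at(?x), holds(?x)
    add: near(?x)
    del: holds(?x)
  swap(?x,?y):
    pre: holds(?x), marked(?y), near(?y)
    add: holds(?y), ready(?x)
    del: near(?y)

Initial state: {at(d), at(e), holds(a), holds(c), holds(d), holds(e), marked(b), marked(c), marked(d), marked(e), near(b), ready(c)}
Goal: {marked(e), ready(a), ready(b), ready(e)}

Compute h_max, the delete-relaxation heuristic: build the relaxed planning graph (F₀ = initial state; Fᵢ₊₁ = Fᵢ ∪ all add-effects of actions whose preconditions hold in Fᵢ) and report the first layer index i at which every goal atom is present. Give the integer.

F0 = init (12 atoms)
F1 = F0 ∪ {holds(b), near(a), near(c), near(d), near(e), ready(a), ready(b), ready(d), ready(e)}  (21 atoms)
goal ⊆ F1  ⇒  h_max = 1

1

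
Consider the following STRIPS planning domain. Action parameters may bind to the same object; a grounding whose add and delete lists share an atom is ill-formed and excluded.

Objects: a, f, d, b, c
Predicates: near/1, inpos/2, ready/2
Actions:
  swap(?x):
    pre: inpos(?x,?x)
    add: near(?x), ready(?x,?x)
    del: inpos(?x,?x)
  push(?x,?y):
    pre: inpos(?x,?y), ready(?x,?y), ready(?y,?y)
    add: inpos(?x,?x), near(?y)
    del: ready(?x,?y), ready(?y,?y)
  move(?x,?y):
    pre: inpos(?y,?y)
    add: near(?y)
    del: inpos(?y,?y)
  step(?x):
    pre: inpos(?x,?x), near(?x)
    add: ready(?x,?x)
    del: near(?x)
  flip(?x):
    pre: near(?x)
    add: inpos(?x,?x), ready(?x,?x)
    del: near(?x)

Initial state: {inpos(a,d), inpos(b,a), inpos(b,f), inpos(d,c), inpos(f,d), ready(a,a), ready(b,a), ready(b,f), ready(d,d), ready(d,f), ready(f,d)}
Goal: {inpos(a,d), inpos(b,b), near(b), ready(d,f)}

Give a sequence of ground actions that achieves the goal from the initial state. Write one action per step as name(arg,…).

push(b,a); swap(b); flip(b); push(b,b)

1. push(b,a)  →  {inpos(a,d), inpos(b,a), inpos(b,b), inpos(b,f), inpos(d,c), inpos(f,d), near(a), ready(b,f), ready(d,d), ready(d,f), ready(f,d)}
2. swap(b)  →  {inpos(a,d), inpos(b,a), inpos(b,f), inpos(d,c), inpos(f,d), near(a), near(b), ready(b,b), ready(b,f), ready(d,d), ready(d,f), ready(f,d)}
3. flip(b)  →  {inpos(a,d), inpos(b,a), inpos(b,b), inpos(b,f), inpos(d,c), inpos(f,d), near(a), ready(b,b), ready(b,f), ready(d,d), ready(d,f), ready(f,d)}
4. push(b,b)  →  {inpos(a,d), inpos(b,a), inpos(b,b), inpos(b,f), inpos(d,c), inpos(f,d), near(a), near(b), ready(b,f), ready(d,d), ready(d,f), ready(f,d)}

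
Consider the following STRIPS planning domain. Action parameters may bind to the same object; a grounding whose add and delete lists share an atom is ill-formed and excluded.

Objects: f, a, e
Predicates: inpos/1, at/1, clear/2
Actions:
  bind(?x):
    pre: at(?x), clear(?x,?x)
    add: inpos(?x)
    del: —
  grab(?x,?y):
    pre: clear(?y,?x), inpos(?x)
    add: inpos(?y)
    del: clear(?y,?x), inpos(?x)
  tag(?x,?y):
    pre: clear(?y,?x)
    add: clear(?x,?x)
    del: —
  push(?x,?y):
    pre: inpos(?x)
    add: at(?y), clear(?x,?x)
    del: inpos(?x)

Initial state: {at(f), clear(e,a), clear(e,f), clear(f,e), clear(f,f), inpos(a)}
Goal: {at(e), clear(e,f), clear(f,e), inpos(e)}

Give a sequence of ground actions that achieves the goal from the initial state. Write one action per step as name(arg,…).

bind(f); grab(a,e); push(f,e)

1. bind(f)  →  {at(f), clear(e,a), clear(e,f), clear(f,e), clear(f,f), inpos(a), inpos(f)}
2. grab(a,e)  →  {at(f), clear(e,f), clear(f,e), clear(f,f), inpos(e), inpos(f)}
3. push(f,e)  →  {at(e), at(f), clear(e,f), clear(f,e), clear(f,f), inpos(e)}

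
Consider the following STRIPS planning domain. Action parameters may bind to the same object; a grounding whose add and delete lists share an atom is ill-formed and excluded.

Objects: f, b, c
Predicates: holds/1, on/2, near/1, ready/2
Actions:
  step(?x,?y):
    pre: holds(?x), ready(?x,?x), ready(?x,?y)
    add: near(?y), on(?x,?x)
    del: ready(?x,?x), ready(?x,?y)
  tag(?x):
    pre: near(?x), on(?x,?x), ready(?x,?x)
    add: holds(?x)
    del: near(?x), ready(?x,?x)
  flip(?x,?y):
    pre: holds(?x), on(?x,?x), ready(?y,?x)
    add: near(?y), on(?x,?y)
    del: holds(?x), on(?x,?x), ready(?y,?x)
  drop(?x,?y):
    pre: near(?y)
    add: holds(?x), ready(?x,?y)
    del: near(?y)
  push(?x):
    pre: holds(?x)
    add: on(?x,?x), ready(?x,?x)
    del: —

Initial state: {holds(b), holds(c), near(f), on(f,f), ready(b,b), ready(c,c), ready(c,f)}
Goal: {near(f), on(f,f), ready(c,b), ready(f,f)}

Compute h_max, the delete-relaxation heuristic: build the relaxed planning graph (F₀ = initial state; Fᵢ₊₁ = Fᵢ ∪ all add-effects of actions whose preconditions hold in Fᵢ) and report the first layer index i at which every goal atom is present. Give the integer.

2

F0 = init (7 atoms)
F1 = F0 ∪ {holds(f), near(b), near(c), on(b,b), on(c,c), ready(b,f), ready(f,f)}  (14 atoms)
F2 = F1 ∪ {on(f,b), on(f,c), ready(b,c), ready(c,b), ready(f,b), ready(f,c)}  (20 atoms)
goal ⊆ F2  ⇒  h_max = 2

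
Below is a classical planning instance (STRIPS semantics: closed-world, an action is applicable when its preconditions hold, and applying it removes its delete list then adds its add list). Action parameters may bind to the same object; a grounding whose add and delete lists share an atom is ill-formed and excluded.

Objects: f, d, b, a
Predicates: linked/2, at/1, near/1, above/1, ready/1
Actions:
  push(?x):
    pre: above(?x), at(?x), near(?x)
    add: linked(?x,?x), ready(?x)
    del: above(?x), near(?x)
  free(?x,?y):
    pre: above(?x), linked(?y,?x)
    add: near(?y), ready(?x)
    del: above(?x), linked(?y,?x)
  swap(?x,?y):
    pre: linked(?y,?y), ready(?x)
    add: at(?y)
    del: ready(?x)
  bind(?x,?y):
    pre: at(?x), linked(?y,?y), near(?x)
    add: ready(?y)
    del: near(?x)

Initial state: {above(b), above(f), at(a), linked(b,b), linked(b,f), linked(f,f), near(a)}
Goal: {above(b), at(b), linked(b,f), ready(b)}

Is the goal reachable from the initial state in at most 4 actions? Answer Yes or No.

Yes

1. free(f,f)  →  {above(b), at(a), linked(b,b), linked(b,f), near(a), near(f), ready(f)}
2. swap(f,b)  →  {above(b), at(a), at(b), linked(b,b), linked(b,f), near(a), near(f)}
3. bind(a,b)  →  {above(b), at(a), at(b), linked(b,b), linked(b,f), near(f), ready(b)}
optimal plan length = 3; 3 ≤ 4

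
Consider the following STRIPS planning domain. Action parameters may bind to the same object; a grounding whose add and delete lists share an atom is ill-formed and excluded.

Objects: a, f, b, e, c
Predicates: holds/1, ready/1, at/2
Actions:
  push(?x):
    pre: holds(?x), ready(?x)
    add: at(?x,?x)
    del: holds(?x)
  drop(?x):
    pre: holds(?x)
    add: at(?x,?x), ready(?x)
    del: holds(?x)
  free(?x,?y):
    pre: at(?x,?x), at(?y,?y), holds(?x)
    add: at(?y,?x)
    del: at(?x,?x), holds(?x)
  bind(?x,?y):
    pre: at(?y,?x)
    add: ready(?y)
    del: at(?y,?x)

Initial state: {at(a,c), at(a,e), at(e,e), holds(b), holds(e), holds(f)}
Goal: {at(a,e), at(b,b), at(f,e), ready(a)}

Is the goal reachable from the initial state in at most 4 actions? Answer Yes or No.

1. drop(f)  →  {at(a,c), at(a,e), at(e,e), at(f,f), holds(b), holds(e), ready(f)}
2. drop(b)  →  {at(a,c), at(a,e), at(b,b), at(e,e), at(f,f), holds(e), ready(b), ready(f)}
3. free(e,f)  →  {at(a,c), at(a,e), at(b,b), at(f,e), at(f,f), ready(b), ready(f)}
4. bind(c,a)  →  {at(a,e), at(b,b), at(f,e), at(f,f), ready(a), ready(b), ready(f)}
optimal plan length = 4; 4 ≤ 4

Yes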